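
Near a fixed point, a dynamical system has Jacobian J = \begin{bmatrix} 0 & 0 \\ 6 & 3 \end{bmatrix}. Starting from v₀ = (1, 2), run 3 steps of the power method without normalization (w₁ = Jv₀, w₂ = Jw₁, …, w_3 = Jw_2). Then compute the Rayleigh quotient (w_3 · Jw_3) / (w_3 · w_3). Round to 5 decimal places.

λ ≈ 3.00000

w1 = Jv₀ = (0·1 + 0·2; 6·1 + 3·2) = (0, 12)
w2 = Jw1 = (0·0 + 0·12; 6·0 + 3·12) = (0, 36)
w3 = Jw2 = (0, 108)
Jw3 = (0, 324)
w3·Jw3 = 0·0 + 108·324 = 34992; w3·w3 = 0·0 + 108·108 = 11664
λ ≈ 34992/11664 = 3.00000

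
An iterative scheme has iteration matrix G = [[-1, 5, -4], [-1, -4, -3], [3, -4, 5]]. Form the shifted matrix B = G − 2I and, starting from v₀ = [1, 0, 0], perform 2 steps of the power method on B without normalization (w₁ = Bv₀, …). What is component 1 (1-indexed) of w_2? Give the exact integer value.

B = G − 2I has rows (-3, 5, -4); (-1, -6, -3); (3, -4, 3)
w1 = Bv₀ = ((-3)·1 + 5·0 + (-4)·0; (-1)·1 + (-6)·0 + (-3)·0; 3·1 + (-4)·0 + 3·0) = (-3, -1, 3)
w2 = Bw1 = ((-3)·(-3) + 5·(-1) + (-4)·3; (-1)·(-3) + (-6)·(-1) + (-3)·3; 3·(-3) + (-4)·(-1) + 3·3) = (-8, 0, 4)
Requested component of w2: -8

-8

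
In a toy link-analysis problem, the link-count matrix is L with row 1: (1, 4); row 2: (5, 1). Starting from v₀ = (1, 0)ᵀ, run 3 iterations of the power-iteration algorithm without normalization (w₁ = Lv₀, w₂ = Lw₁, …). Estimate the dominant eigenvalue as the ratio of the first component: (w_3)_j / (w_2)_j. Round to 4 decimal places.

λ ≈ 2.9048

w1 = Lv₀ = (1·1 + 4·0; 5·1 + 1·0) = (1, 5)
w2 = Lw1 = (1·1 + 4·5; 5·1 + 1·5) = (21, 10)
w3 = Lw2 = (61, 115)
Ratio at component: 61 / 21 = 2.9048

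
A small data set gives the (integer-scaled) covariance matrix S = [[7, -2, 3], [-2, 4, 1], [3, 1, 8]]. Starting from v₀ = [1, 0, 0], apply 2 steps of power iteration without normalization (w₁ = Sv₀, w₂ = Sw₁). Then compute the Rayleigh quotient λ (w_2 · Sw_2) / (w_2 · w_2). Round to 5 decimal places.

λ ≈ 10.27717

w1 = Sv₀ = (7·1 + (-2)·0 + 3·0; (-2)·1 + 4·0 + 1·0; 3·1 + 1·0 + 8·0) = (7, -2, 3)
w2 = Sw1 = (7·7 + (-2)·(-2) + 3·3; (-2)·7 + 4·(-2) + 1·3; 3·7 + 1·(-2) + 8·3) = (62, -19, 43)
Sw2 = (601, -157, 511)
w2·Sw2 = 62·601 + (-19)·(-157) + 43·511 = 62218; w2·w2 = 62·62 + (-19)·(-19) + 43·43 = 6054
λ ≈ 62218/6054 = 10.27717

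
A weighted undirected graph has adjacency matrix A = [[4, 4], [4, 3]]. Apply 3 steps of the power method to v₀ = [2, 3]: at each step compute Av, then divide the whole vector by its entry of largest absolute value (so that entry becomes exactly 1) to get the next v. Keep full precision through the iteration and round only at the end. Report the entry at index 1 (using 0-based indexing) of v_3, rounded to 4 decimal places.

0.8826

Av0 = (20.00000, 17.00000); divide by 20.00000 → v1 = (1.00000, 0.85000)
Av1 = (7.40000, 6.55000); divide by 7.40000 → v2 = (1.00000, 0.88514)
Av2 = (7.54054, 6.65541); divide by 7.54054 → v3 = (1.00000, 0.88262)
Requested entry of v3: 985/1116 = 0.8826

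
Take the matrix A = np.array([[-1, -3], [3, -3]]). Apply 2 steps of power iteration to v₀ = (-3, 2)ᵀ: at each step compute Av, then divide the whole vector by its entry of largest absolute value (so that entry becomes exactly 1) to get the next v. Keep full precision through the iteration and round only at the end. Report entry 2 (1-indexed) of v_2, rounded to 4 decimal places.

Av0 = (-3.00000, -15.00000); divide by -15.00000 → v1 = (0.20000, 1.00000)
Av1 = (-3.20000, -2.40000); divide by -3.20000 → v2 = (1.00000, 0.75000)
Requested entry of v2: 36/48 = 0.7500

0.7500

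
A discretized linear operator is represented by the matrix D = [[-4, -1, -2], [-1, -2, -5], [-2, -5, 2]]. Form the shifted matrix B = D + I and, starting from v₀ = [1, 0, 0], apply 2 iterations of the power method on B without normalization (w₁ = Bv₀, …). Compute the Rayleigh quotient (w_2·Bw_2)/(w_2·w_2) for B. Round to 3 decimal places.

B = D + I has rows (-3, -1, -2); (-1, -1, -5); (-2, -5, 3)
w1 = Bv₀ = ((-3)·1 + (-1)·0 + (-2)·0; (-1)·1 + (-1)·0 + (-5)·0; (-2)·1 + (-5)·0 + 3·0) = (-3, -1, -2)
w2 = Bw1 = ((-3)·(-3) + (-1)·(-1) + (-2)·(-2); (-1)·(-3) + (-1)·(-1) + (-5)·(-2); (-2)·(-3) + (-5)·(-1) + 3·(-2)) = (14, 14, 5)
Bw2 = (-66, -53, -83)
w2·Bw2 = -2081; w2·w2 = 417; μ ≈ -2081/417 = -4.990

μ ≈ -4.990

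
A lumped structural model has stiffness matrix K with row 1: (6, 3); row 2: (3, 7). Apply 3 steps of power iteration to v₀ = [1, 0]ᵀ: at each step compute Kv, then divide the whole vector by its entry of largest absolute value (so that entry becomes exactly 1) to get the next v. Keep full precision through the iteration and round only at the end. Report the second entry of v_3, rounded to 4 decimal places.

Kv0 = (6.00000, 3.00000); divide by 6.00000 → v1 = (1.00000, 0.50000)
Kv1 = (7.50000, 6.50000); divide by 7.50000 → v2 = (1.00000, 0.86667)
Kv2 = (8.60000, 9.06667); divide by 9.06667 → v3 = (0.94853, 1.00000)
Requested entry of v3: 408/408 = 1.0000

1.0000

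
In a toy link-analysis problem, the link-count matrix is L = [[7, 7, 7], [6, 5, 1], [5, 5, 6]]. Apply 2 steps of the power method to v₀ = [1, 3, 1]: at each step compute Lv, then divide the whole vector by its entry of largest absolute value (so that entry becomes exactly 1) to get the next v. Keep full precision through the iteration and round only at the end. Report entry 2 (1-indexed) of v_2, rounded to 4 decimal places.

0.5955

Lv0 = (35.00000, 22.00000, 26.00000); divide by 35.00000 → v1 = (1.00000, 0.62857, 0.74286)
Lv1 = (16.60000, 9.88571, 12.60000); divide by 16.60000 → v2 = (1.00000, 0.59552, 0.75904)
Requested entry of v2: 346/581 = 0.5955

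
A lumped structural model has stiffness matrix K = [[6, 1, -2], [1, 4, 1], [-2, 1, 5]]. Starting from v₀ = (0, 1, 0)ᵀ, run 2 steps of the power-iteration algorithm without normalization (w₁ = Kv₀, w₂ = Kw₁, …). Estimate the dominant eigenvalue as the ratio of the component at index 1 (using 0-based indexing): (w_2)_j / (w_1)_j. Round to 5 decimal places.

λ ≈ 4.50000

w1 = Kv₀ = (1, 4, 1)
w2 = Kw1 = (8, 18, 7)
Ratio at component: 18 / 4 = 4.50000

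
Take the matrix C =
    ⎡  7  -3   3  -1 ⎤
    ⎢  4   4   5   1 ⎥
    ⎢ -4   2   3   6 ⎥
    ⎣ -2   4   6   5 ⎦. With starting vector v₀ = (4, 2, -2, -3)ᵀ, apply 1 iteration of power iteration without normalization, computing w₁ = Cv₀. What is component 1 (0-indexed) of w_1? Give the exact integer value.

11

w1 = Cv₀ = (7·4 + (-3)·2 + 3·(-2) + (-1)·(-3); 4·4 + 4·2 + 5·(-2) + 1·(-3); (-4)·4 + 2·2 + 3·(-2) + 6·(-3); (-2)·4 + 4·2 + 6·(-2) + 5·(-3)) = (19, 11, -36, -27)
The requested component of w1 is 11.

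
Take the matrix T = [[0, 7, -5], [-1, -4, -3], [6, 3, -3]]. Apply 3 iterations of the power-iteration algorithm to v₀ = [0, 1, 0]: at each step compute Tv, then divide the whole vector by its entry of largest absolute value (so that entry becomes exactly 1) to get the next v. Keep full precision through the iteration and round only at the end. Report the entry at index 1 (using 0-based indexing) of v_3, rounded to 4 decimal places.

0.0623

Tv0 = (7.00000, -4.00000, 3.00000); divide by 7.00000 → v1 = (1.00000, -0.57143, 0.42857)
Tv1 = (-6.14286, 0.00000, 3.00000); divide by -6.14286 → v2 = (1.00000, 0.00000, -0.48837)
Tv2 = (2.44186, 0.46512, 7.46512); divide by 7.46512 → v3 = (0.32710, 0.06231, 1.00000)
Requested entry of v3: -20/-321 = 0.0623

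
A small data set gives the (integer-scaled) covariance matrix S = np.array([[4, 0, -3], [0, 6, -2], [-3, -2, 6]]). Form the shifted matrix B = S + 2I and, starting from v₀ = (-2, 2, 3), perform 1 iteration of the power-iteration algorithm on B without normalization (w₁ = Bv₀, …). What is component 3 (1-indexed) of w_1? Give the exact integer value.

B = S + 2I has rows (6, 0, -3); (0, 8, -2); (-3, -2, 8)
w1 = Bv₀ = (6·(-2) + 0·2 + (-3)·3; 0·(-2) + 8·2 + (-2)·3; (-3)·(-2) + (-2)·2 + 8·3) = (-21, 10, 26)
Requested component of w1: 26

26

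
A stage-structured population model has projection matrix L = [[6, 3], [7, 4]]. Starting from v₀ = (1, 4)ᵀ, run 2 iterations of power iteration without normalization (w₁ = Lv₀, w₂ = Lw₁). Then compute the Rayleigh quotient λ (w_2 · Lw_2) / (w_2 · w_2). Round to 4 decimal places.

9.6880

w1 = Lv₀ = (18, 23)
w2 = Lw1 = (177, 218)
Lw2 = (1716, 2111)
w2·Lw2 = 177·1716 + 218·2111 = 763930; w2·w2 = 177·177 + 218·218 = 78853
λ ≈ 763930/78853 = 9.6880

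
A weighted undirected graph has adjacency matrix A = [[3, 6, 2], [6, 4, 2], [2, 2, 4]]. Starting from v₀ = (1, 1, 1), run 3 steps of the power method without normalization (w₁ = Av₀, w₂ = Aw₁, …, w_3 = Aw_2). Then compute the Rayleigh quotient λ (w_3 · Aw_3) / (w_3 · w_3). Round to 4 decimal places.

λ ≈ 10.7109

w1 = Av₀ = (11, 12, 8)
w2 = Aw1 = (121, 130, 78)
w3 = Aw2 = (1299, 1402, 814)
Aw3 = (13937, 15030, 8658)
w3·Aw3 = 1299·13937 + 1402·15030 + 814·8658 = 46223835; w3·w3 = 1299·1299 + 1402·1402 + 814·814 = 4315601
λ ≈ 46223835/4315601 = 10.7109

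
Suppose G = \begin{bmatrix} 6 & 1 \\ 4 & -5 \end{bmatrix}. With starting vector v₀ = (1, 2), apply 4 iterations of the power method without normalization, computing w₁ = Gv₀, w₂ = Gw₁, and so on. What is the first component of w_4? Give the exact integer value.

1742

w1 = Gv₀ = (6·1 + 1·2; 4·1 + (-5)·2) = (8, -6)
w2 = Gw1 = (6·8 + 1·(-6); 4·8 + (-5)·(-6)) = (42, 62)
w3 = Gw2 = (314, -142)
w4 = Gw3 = (1742, 1966)
The requested component of w4 is 1742.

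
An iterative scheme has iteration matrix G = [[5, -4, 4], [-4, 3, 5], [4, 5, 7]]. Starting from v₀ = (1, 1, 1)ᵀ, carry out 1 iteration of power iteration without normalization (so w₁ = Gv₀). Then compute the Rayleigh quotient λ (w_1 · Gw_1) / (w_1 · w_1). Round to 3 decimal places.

w1 = Gv₀ = (5·1 + (-4)·1 + 4·1; (-4)·1 + 3·1 + 5·1; 4·1 + 5·1 + 7·1) = (5, 4, 16)
Gw1 = (73, 72, 152)
w1·Gw1 = 5·73 + 4·72 + 16·152 = 3085; w1·w1 = 5·5 + 4·4 + 16·16 = 297
λ ≈ 3085/297 = 10.387

10.387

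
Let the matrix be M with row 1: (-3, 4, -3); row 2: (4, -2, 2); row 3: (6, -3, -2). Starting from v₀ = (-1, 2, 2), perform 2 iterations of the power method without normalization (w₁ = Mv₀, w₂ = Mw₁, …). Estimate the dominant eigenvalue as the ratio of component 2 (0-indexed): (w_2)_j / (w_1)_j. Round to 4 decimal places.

-4.6250

w1 = Mv₀ = (5, -4, -16)
w2 = Mw1 = (17, -4, 74)
Ratio at component: 74 / -16 = -4.6250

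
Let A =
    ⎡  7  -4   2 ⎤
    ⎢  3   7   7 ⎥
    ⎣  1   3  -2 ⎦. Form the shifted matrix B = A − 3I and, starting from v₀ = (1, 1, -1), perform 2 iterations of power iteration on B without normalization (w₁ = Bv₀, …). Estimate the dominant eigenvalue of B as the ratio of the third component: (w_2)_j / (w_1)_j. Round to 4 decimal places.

-5.2222

B = A − 3I has rows (4, -4, 2); (3, 4, 7); (1, 3, -5)
w1 = Bv₀ = (4·1 + (-4)·1 + 2·(-1); 3·1 + 4·1 + 7·(-1); 1·1 + 3·1 + (-5)·(-1)) = (-2, 0, 9)
w2 = Bw1 = (4·(-2) + (-4)·0 + 2·9; 3·(-2) + 4·0 + 7·9; 1·(-2) + 3·0 + (-5)·9) = (10, 57, -47)
Ratio: -47/9 = -5.2222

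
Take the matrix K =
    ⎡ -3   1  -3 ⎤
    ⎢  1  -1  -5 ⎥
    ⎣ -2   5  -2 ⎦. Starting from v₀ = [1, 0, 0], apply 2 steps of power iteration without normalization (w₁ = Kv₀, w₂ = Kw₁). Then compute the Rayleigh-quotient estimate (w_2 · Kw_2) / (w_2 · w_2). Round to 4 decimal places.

w1 = Kv₀ = ((-3)·1 + 1·0 + (-3)·0; 1·1 + (-1)·0 + (-5)·0; (-2)·1 + 5·0 + (-2)·0) = (-3, 1, -2)
w2 = Kw1 = ((-3)·(-3) + 1·1 + (-3)·(-2); 1·(-3) + (-1)·1 + (-5)·(-2); (-2)·(-3) + 5·1 + (-2)·(-2)) = (16, 6, 15)
Kw2 = (-87, -65, -32)
w2·Kw2 = 16·(-87) + 6·(-65) + 15·(-32) = -2262; w2·w2 = 16·16 + 6·6 + 15·15 = 517
λ ≈ -2262/517 = -4.3752

λ ≈ -4.3752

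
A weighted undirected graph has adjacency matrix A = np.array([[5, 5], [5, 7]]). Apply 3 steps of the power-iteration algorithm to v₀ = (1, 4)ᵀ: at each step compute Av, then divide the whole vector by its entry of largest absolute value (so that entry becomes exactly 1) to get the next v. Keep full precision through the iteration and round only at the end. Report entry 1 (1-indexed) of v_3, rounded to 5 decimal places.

Av0 = (25.000000, 33.000000); divide by 33.000000 → v1 = (0.757576, 1.000000)
Av1 = (8.787879, 10.787879); divide by 10.787879 → v2 = (0.814607, 1.000000)
Av2 = (9.073034, 11.073034); divide by 11.073034 → v3 = (0.819381, 1.000000)
Requested entry of v3: 3230/3942 = 0.81938

0.81938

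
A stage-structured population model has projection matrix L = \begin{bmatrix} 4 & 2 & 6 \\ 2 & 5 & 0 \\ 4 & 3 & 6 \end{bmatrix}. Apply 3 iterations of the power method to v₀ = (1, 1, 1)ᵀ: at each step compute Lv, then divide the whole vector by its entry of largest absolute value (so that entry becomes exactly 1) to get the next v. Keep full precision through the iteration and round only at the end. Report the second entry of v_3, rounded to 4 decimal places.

Lv0 = (12.00000, 7.00000, 13.00000); divide by 13.00000 → v1 = (0.92308, 0.53846, 1.00000)
Lv1 = (10.76923, 4.53846, 11.30769); divide by 11.30769 → v2 = (0.95238, 0.40136, 1.00000)
Lv2 = (10.61224, 3.91156, 11.01361); divide by 11.01361 → v3 = (0.96356, 0.35516, 1.00000)
Requested entry of v3: 575/1619 = 0.3552

0.3552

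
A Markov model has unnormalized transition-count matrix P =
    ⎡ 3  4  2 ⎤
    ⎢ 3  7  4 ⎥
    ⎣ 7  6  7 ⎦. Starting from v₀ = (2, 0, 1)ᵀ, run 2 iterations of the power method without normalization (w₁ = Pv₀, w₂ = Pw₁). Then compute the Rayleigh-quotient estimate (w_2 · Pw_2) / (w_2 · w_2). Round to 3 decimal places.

λ ≈ 14.192

w1 = Pv₀ = (3·2 + 4·0 + 2·1; 3·2 + 7·0 + 4·1; 7·2 + 6·0 + 7·1) = (8, 10, 21)
w2 = Pw1 = (3·8 + 4·10 + 2·21; 3·8 + 7·10 + 4·21; 7·8 + 6·10 + 7·21) = (106, 178, 263)
Pw2 = (1556, 2616, 3651)
w2·Pw2 = 106·1556 + 178·2616 + 263·3651 = 1590797; w2·w2 = 106·106 + 178·178 + 263·263 = 112089
λ ≈ 1590797/112089 = 14.192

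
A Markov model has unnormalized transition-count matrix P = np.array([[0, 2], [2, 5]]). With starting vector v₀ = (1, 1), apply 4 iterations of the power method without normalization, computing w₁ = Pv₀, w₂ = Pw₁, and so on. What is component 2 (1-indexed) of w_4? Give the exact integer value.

1271

w1 = Pv₀ = (2, 7)
w2 = Pw1 = (14, 39)
w3 = Pw2 = (78, 223)
w4 = Pw3 = (446, 1271)
The requested component of w4 is 1271.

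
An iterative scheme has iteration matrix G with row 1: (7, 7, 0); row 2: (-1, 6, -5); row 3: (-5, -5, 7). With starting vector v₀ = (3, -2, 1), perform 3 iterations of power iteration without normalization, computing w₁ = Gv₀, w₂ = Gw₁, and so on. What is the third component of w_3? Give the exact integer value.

w1 = Gv₀ = (7·3 + 7·(-2) + 0·1; (-1)·3 + 6·(-2) + (-5)·1; (-5)·3 + (-5)·(-2) + 7·1) = (7, -20, 2)
w2 = Gw1 = (7·7 + 7·(-20) + 0·2; (-1)·7 + 6·(-20) + (-5)·2; (-5)·7 + (-5)·(-20) + 7·2) = (-91, -137, 79)
w3 = Gw2 = (-1596, -1126, 1693)
The requested component of w3 is 1693.

1693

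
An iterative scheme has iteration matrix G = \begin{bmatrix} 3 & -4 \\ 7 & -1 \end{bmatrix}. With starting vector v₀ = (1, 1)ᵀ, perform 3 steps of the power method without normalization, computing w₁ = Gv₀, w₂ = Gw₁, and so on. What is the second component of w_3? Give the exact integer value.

-176

w1 = Gv₀ = (3·1 + (-4)·1; 7·1 + (-1)·1) = (-1, 6)
w2 = Gw1 = (3·(-1) + (-4)·6; 7·(-1) + (-1)·6) = (-27, -13)
w3 = Gw2 = (-29, -176)
The requested component of w3 is -176.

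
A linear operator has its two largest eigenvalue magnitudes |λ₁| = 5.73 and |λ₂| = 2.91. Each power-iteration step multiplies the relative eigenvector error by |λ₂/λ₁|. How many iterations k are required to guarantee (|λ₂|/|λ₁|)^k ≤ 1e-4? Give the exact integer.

14

|λ₂/λ₁| = 2.91/5.73 = 0.50785
Need k ≥ ln(1e-4) / ln(0.50785) = -9.2103 / -0.6776 ≈ 13.593
Smallest integer k satisfying the bound: 14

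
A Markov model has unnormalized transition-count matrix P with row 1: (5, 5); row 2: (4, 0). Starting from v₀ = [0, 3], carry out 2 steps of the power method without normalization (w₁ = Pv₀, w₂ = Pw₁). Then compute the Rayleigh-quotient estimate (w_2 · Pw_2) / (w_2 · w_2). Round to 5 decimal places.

7.43902

w1 = Pv₀ = (15, 0)
w2 = Pw1 = (75, 60)
Pw2 = (675, 300)
w2·Pw2 = 75·675 + 60·300 = 68625; w2·w2 = 75·75 + 60·60 = 9225
λ ≈ 68625/9225 = 7.43902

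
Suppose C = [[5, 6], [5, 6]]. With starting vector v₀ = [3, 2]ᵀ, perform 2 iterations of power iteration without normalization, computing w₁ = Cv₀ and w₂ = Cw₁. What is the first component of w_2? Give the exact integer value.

w1 = Cv₀ = (5·3 + 6·2; 5·3 + 6·2) = (27, 27)
w2 = Cw1 = (5·27 + 6·27; 5·27 + 6·27) = (297, 297)
The requested component of w2 is 297.

297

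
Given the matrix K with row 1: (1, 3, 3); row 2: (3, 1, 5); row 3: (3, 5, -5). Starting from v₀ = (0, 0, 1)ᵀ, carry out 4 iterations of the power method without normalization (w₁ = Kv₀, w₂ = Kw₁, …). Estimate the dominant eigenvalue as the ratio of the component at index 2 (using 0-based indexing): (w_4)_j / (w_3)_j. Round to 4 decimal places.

λ ≈ -10.5894

w1 = Kv₀ = (3, 5, -5)
w2 = Kw1 = (3, -11, 59)
w3 = Kw2 = (147, 293, -341)
w4 = Kw3 = (3, -971, 3611)
Ratio at component: 3611 / -341 = -10.5894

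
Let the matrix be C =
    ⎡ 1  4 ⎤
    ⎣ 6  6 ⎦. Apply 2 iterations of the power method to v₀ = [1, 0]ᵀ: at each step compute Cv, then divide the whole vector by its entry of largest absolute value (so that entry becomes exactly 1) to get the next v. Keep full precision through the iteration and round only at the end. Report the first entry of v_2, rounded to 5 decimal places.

Cv0 = (1.000000, 6.000000); divide by 6.000000 → v1 = (0.166667, 1.000000)
Cv1 = (4.166667, 7.000000); divide by 7.000000 → v2 = (0.595238, 1.000000)
Requested entry of v2: 25/42 = 0.59524

0.59524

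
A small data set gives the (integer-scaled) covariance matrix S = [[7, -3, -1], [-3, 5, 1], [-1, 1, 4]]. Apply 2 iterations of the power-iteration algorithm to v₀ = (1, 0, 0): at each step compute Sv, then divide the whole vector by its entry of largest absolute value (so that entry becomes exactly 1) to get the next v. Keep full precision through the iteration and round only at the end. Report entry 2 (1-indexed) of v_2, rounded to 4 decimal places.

Sv0 = (7.00000, -3.00000, -1.00000); divide by 7.00000 → v1 = (1.00000, -0.42857, -0.14286)
Sv1 = (8.42857, -5.28571, -2.00000); divide by 8.42857 → v2 = (1.00000, -0.62712, -0.23729)
Requested entry of v2: -37/59 = -0.6271

-0.6271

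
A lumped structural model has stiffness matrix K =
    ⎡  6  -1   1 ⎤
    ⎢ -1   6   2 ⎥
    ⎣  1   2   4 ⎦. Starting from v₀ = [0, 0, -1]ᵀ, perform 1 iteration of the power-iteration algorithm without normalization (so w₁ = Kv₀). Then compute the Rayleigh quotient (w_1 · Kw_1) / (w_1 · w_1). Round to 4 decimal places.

6.1905

w1 = Kv₀ = (6·0 + (-1)·0 + 1·(-1); (-1)·0 + 6·0 + 2·(-1); 1·0 + 2·0 + 4·(-1)) = (-1, -2, -4)
Kw1 = (-8, -19, -21)
w1·Kw1 = (-1)·(-8) + (-2)·(-19) + (-4)·(-21) = 130; w1·w1 = (-1)·(-1) + (-2)·(-2) + (-4)·(-4) = 21
λ ≈ 130/21 = 6.1905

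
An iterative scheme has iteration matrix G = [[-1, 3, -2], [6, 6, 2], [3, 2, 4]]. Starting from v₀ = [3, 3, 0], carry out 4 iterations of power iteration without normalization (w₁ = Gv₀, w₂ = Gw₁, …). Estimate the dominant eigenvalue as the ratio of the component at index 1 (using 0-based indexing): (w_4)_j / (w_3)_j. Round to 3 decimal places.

w1 = Gv₀ = (6, 36, 15)
w2 = Gw1 = (72, 282, 150)
w3 = Gw2 = (474, 2424, 1380)
w4 = Gw3 = (4038, 20148, 11790)
Ratio at component: 20148 / 2424 = 8.312

8.312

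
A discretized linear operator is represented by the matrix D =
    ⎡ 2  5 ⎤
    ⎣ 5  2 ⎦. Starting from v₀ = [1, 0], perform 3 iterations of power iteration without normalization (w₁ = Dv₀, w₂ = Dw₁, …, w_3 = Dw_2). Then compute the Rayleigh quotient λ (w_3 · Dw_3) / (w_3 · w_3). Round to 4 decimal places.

λ ≈ 6.9384

w1 = Dv₀ = (2, 5)
w2 = Dw1 = (29, 20)
w3 = Dw2 = (158, 185)
Dw3 = (1241, 1160)
w3·Dw3 = 158·1241 + 185·1160 = 410678; w3·w3 = 158·158 + 185·185 = 59189
λ ≈ 410678/59189 = 6.9384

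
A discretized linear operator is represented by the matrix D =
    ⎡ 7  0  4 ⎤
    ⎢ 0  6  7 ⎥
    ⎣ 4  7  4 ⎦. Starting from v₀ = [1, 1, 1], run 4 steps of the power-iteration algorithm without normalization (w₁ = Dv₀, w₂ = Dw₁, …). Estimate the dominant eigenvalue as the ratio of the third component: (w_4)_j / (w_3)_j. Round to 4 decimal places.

13.2744

w1 = Dv₀ = (11, 13, 15)
w2 = Dw1 = (137, 183, 195)
w3 = Dw2 = (1739, 2463, 2609)
w4 = Dw3 = (22609, 33041, 34633)
Ratio at component: 34633 / 2609 = 13.2744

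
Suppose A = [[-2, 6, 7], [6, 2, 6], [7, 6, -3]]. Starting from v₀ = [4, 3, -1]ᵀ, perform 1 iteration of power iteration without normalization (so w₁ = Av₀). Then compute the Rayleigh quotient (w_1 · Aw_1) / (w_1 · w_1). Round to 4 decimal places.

λ ≈ 3.6721

w1 = Av₀ = ((-2)·4 + 6·3 + 7·(-1); 6·4 + 2·3 + 6·(-1); 7·4 + 6·3 + (-3)·(-1)) = (3, 24, 49)
Aw1 = (481, 360, 18)
w1·Aw1 = 3·481 + 24·360 + 49·18 = 10965; w1·w1 = 3·3 + 24·24 + 49·49 = 2986
λ ≈ 10965/2986 = 3.6721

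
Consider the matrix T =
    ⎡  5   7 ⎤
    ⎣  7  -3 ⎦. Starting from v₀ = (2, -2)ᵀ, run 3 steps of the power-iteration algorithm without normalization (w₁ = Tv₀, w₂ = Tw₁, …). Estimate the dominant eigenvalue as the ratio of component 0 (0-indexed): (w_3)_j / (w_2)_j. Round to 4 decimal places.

w1 = Tv₀ = (5·2 + 7·(-2); 7·2 + (-3)·(-2)) = (-4, 20)
w2 = Tw1 = (5·(-4) + 7·20; 7·(-4) + (-3)·20) = (120, -88)
w3 = Tw2 = (-16, 1104)
Ratio at component: -16 / 120 = -0.1333

-0.1333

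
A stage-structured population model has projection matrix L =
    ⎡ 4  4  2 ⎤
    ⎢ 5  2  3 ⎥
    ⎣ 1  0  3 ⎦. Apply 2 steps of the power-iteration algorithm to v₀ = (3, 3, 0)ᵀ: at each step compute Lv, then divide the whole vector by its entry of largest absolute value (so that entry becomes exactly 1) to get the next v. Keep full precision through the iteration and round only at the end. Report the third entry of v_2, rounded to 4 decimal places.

Lv0 = (24.00000, 21.00000, 3.00000); divide by 24.00000 → v1 = (1.00000, 0.87500, 0.12500)
Lv1 = (7.75000, 7.12500, 1.37500); divide by 7.75000 → v2 = (1.00000, 0.91935, 0.17742)
Requested entry of v2: 33/186 = 0.1774

0.1774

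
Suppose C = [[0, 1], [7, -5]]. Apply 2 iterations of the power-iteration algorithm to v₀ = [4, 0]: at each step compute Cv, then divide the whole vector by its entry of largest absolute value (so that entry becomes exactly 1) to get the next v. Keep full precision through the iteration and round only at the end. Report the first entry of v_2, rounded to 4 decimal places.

Cv0 = (0.00000, 28.00000); divide by 28.00000 → v1 = (0.00000, 1.00000)
Cv1 = (1.00000, -5.00000); divide by -5.00000 → v2 = (-0.20000, 1.00000)
Requested entry of v2: 28/-140 = -0.2000

-0.2000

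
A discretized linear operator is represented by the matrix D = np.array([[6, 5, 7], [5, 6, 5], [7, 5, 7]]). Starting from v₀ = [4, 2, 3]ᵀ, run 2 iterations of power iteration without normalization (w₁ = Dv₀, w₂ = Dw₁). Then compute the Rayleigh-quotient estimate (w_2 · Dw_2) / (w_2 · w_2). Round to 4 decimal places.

w1 = Dv₀ = (6·4 + 5·2 + 7·3; 5·4 + 6·2 + 5·3; 7·4 + 5·2 + 7·3) = (55, 47, 59)
w2 = Dw1 = (6·55 + 5·47 + 7·59; 5·55 + 6·47 + 5·59; 7·55 + 5·47 + 7·59) = (978, 852, 1033)
Dw2 = (17359, 15167, 18337)
w2·Dw2 = 978·17359 + 852·15167 + 1033·18337 = 48841507; w2·w2 = 978·978 + 852·852 + 1033·1033 = 2749477
λ ≈ 48841507/2749477 = 17.7639

λ ≈ 17.7639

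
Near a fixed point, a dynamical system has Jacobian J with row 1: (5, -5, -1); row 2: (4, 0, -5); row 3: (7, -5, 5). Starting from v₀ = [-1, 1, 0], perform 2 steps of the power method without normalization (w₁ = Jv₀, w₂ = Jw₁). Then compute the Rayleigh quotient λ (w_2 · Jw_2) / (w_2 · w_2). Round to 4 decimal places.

λ ≈ 7.5140

w1 = Jv₀ = (5·(-1) + (-5)·1 + (-1)·0; 4·(-1) + 0·1 + (-5)·0; 7·(-1) + (-5)·1 + 5·0) = (-10, -4, -12)
w2 = Jw1 = (5·(-10) + (-5)·(-4) + (-1)·(-12); 4·(-10) + 0·(-4) + (-5)·(-12); 7·(-10) + (-5)·(-4) + 5·(-12)) = (-18, 20, -110)
Jw2 = (-80, 478, -776)
w2·Jw2 = (-18)·(-80) + 20·478 + (-110)·(-776) = 96360; w2·w2 = (-18)·(-18) + 20·20 + (-110)·(-110) = 12824
λ ≈ 96360/12824 = 7.5140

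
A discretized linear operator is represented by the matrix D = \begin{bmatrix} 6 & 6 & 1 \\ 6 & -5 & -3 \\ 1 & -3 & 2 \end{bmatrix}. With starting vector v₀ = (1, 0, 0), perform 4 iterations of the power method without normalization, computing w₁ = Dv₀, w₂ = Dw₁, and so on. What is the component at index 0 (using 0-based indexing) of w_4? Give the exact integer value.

5438

w1 = Dv₀ = (6, 6, 1)
w2 = Dw1 = (73, 3, -10)
w3 = Dw2 = (446, 453, 44)
w4 = Dw3 = (5438, 279, -825)
The requested component of w4 is 5438.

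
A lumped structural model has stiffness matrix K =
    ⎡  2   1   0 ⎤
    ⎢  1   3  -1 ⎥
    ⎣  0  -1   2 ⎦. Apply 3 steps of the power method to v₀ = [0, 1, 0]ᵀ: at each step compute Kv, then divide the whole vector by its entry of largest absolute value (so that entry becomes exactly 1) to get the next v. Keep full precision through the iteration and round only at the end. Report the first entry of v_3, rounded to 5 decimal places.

0.48837

Kv0 = (1.000000, 3.000000, -1.000000); divide by 3.000000 → v1 = (0.333333, 1.000000, -0.333333)
Kv1 = (1.666667, 3.666667, -1.666667); divide by 3.666667 → v2 = (0.454545, 1.000000, -0.454545)
Kv2 = (1.909091, 3.909091, -1.909091); divide by 3.909091 → v3 = (0.488372, 1.000000, -0.488372)
Requested entry of v3: 21/43 = 0.48837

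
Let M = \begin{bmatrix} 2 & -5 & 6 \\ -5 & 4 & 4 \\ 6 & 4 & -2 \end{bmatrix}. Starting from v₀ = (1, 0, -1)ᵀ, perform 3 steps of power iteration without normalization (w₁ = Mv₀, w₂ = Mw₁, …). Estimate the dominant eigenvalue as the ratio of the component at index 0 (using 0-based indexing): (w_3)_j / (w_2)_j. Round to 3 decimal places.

-4.306

w1 = Mv₀ = (2·1 + (-5)·0 + 6·(-1); (-5)·1 + 4·0 + 4·(-1); 6·1 + 4·0 + (-2)·(-1)) = (-4, -9, 8)
w2 = Mw1 = (2·(-4) + (-5)·(-9) + 6·8; (-5)·(-4) + 4·(-9) + 4·8; 6·(-4) + 4·(-9) + (-2)·8) = (85, 16, -76)
w3 = Mw2 = (-366, -665, 726)
Ratio at component: -366 / 85 = -4.306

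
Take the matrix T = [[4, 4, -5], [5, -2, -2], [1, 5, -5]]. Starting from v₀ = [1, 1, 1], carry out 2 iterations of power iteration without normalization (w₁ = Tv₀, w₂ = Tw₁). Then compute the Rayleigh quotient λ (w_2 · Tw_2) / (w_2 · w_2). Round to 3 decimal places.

w1 = Tv₀ = (3, 1, 1)
w2 = Tw1 = (11, 11, 3)
Tw2 = (73, 27, 51)
w2·Tw2 = 11·73 + 11·27 + 3·51 = 1253; w2·w2 = 11·11 + 11·11 + 3·3 = 251
λ ≈ 1253/251 = 4.992

4.992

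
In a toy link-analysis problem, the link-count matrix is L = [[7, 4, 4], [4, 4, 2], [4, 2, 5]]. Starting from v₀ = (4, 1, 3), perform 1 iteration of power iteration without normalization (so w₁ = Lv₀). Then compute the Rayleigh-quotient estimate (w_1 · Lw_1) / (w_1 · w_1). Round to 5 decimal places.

12.40232

w1 = Lv₀ = (44, 26, 33)
Lw1 = (544, 346, 393)
w1·Lw1 = 44·544 + 26·346 + 33·393 = 45901; w1·w1 = 44·44 + 26·26 + 33·33 = 3701
λ ≈ 45901/3701 = 12.40232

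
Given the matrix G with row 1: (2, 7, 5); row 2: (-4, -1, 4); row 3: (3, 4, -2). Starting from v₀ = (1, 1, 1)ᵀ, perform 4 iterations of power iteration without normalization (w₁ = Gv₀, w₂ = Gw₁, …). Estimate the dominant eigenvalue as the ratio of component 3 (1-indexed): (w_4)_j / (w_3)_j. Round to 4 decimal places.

w1 = Gv₀ = (14, -1, 5)
w2 = Gw1 = (46, -35, 28)
w3 = Gw2 = (-13, -37, -58)
w4 = Gw3 = (-575, -143, -71)
Ratio at component: -71 / -58 = 1.2241

1.2241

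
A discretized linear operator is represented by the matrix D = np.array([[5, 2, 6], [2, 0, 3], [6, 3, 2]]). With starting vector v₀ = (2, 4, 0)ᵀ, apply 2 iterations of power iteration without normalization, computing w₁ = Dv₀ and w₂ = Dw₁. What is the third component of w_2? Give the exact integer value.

168

w1 = Dv₀ = (5·2 + 2·4 + 6·0; 2·2 + 0·4 + 3·0; 6·2 + 3·4 + 2·0) = (18, 4, 24)
w2 = Dw1 = (5·18 + 2·4 + 6·24; 2·18 + 0·4 + 3·24; 6·18 + 3·4 + 2·24) = (242, 108, 168)
The requested component of w2 is 168.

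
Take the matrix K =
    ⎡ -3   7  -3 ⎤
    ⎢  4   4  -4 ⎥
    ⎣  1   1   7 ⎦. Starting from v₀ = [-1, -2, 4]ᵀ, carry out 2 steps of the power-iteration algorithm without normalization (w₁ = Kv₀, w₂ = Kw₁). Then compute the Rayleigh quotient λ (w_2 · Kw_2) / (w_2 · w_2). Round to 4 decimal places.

8.0322

w1 = Kv₀ = ((-3)·(-1) + 7·(-2) + (-3)·4; 4·(-1) + 4·(-2) + (-4)·4; 1·(-1) + 1·(-2) + 7·4) = (-23, -28, 25)
w2 = Kw1 = ((-3)·(-23) + 7·(-28) + (-3)·25; 4·(-23) + 4·(-28) + (-4)·25; 1·(-23) + 1·(-28) + 7·25) = (-202, -304, 124)
Kw2 = (-1894, -2520, 362)
w2·Kw2 = (-202)·(-1894) + (-304)·(-2520) + 124·362 = 1193556; w2·w2 = (-202)·(-202) + (-304)·(-304) + 124·124 = 148596
λ ≈ 1193556/148596 = 8.0322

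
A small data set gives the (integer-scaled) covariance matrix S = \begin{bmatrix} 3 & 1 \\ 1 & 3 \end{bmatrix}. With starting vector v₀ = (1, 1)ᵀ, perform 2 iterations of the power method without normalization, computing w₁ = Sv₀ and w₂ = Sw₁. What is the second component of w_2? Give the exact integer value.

w1 = Sv₀ = (4, 4)
w2 = Sw1 = (16, 16)
The requested component of w2 is 16.

16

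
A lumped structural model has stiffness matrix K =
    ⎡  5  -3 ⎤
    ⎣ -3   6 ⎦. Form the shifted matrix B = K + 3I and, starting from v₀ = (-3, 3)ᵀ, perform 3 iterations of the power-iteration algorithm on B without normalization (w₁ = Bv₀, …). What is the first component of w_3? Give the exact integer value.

B = K + 3I has rows (8, -3); (-3, 9)
w1 = Bv₀ = (8·(-3) + (-3)·3; (-3)·(-3) + 9·3) = (-33, 36)
w2 = Bw1 = (8·(-33) + (-3)·36; (-3)·(-33) + 9·36) = (-372, 423)
w3 = Bw2 = (-4245, 4923)
Requested component of w3: -4245

-4245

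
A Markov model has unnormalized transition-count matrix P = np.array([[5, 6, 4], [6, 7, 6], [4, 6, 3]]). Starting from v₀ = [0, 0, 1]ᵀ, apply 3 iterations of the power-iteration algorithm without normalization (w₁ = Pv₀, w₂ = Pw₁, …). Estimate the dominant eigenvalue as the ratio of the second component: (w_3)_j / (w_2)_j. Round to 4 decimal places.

w1 = Pv₀ = (4, 6, 3)
w2 = Pw1 = (68, 84, 61)
w3 = Pw2 = (1088, 1362, 959)
Ratio at component: 1362 / 84 = 16.2143

λ ≈ 16.2143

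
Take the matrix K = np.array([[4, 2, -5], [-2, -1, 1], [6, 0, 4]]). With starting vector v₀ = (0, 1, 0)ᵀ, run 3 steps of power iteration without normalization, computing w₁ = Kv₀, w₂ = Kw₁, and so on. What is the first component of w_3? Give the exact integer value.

w1 = Kv₀ = (2, -1, 0)
w2 = Kw1 = (6, -3, 12)
w3 = Kw2 = (-42, 3, 84)
The requested component of w3 is -42.

-42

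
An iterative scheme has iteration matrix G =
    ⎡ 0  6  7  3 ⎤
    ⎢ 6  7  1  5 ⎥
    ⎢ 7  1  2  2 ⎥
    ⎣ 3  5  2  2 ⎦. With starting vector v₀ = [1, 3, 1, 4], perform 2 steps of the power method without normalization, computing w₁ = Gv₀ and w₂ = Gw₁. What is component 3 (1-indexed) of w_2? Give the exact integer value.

403

w1 = Gv₀ = (37, 48, 20, 28)
w2 = Gw1 = (512, 718, 403, 447)
The requested component of w2 is 403.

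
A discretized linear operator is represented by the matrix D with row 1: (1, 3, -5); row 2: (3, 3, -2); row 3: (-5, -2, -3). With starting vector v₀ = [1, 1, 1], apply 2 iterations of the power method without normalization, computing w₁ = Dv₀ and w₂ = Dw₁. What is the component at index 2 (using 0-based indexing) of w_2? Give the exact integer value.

w1 = Dv₀ = (1·1 + 3·1 + (-5)·1; 3·1 + 3·1 + (-2)·1; (-5)·1 + (-2)·1 + (-3)·1) = (-1, 4, -10)
w2 = Dw1 = (1·(-1) + 3·4 + (-5)·(-10); 3·(-1) + 3·4 + (-2)·(-10); (-5)·(-1) + (-2)·4 + (-3)·(-10)) = (61, 29, 27)
The requested component of w2 is 27.

27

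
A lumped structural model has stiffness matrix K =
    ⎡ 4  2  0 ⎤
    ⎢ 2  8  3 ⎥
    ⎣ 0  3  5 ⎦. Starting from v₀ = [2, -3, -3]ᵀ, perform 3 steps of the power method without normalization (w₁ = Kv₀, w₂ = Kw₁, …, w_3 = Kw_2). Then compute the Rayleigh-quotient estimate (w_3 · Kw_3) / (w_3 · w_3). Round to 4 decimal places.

w1 = Kv₀ = (4·2 + 2·(-3) + 0·(-3); 2·2 + 8·(-3) + 3·(-3); 0·2 + 3·(-3) + 5·(-3)) = (2, -29, -24)
w2 = Kw1 = (4·2 + 2·(-29) + 0·(-24); 2·2 + 8·(-29) + 3·(-24); 0·2 + 3·(-29) + 5·(-24)) = (-50, -300, -207)
w3 = Kw2 = (-800, -3121, -1935)
Kw3 = (-9442, -32373, -19038)
w3·Kw3 = (-800)·(-9442) + (-3121)·(-32373) + (-1935)·(-19038) = 145428263; w3·w3 = (-800)·(-800) + (-3121)·(-3121) + (-1935)·(-1935) = 14124866
λ ≈ 145428263/14124866 = 10.2959

λ ≈ 10.2959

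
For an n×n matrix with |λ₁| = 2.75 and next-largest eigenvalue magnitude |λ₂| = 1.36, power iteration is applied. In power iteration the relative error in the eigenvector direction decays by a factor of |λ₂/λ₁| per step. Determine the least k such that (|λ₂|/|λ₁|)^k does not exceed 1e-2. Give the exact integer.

|λ₂/λ₁| = 1.36/2.75 = 0.49455
Need k ≥ ln(1e-2) / ln(0.49455) = -4.6052 / -0.7041 ≈ 6.540
Smallest integer k satisfying the bound: 7

7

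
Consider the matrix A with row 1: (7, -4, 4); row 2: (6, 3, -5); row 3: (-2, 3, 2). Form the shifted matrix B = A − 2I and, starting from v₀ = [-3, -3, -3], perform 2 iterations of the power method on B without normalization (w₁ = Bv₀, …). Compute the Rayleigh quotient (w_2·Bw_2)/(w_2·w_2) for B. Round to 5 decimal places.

μ ≈ 3.47049

B = A − 2I has rows (5, -4, 4); (6, 1, -5); (-2, 3, 0)
w1 = Bv₀ = (5·(-3) + (-4)·(-3) + 4·(-3); 6·(-3) + 1·(-3) + (-5)·(-3); (-2)·(-3) + 3·(-3) + 0·(-3)) = (-15, -6, -3)
w2 = Bw1 = (5·(-15) + (-4)·(-6) + 4·(-3); 6·(-15) + 1·(-6) + (-5)·(-3); (-2)·(-15) + 3·(-6) + 0·(-3)) = (-63, -81, 12)
Bw2 = (57, -519, -117)
w2·Bw2 = 37044; w2·w2 = 10674; μ ≈ 37044/10674 = 3.47049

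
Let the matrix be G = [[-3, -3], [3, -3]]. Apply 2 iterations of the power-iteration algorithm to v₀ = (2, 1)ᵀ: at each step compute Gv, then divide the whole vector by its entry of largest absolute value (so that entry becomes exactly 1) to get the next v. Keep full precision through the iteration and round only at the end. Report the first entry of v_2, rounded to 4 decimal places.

-0.5000

Gv0 = (-9.00000, 3.00000); divide by -9.00000 → v1 = (1.00000, -0.33333)
Gv1 = (-2.00000, 4.00000); divide by 4.00000 → v2 = (-0.50000, 1.00000)
Requested entry of v2: 18/-36 = -0.5000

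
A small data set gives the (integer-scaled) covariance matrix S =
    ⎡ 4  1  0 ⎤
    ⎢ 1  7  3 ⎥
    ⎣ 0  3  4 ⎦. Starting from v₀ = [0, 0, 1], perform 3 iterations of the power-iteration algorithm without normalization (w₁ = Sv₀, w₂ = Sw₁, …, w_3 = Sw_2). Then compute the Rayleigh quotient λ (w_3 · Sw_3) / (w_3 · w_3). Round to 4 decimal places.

λ ≈ 8.9830

w1 = Sv₀ = (4·0 + 1·0 + 0·1; 1·0 + 7·0 + 3·1; 0·0 + 3·0 + 4·1) = (0, 3, 4)
w2 = Sw1 = (4·0 + 1·3 + 0·4; 1·0 + 7·3 + 3·4; 0·0 + 3·3 + 4·4) = (3, 33, 25)
w3 = Sw2 = (45, 309, 199)
Sw3 = (489, 2805, 1723)
w3·Sw3 = 45·489 + 309·2805 + 199·1723 = 1231627; w3·w3 = 45·45 + 309·309 + 199·199 = 137107
λ ≈ 1231627/137107 = 8.9830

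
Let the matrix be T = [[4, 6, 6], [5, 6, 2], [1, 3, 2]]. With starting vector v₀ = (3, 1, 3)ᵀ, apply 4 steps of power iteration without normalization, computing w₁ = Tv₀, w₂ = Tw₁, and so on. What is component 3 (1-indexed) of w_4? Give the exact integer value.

21174

w1 = Tv₀ = (4·3 + 6·1 + 6·3; 5·3 + 6·1 + 2·3; 1·3 + 3·1 + 2·3) = (36, 27, 12)
w2 = Tw1 = (4·36 + 6·27 + 6·12; 5·36 + 6·27 + 2·12; 1·36 + 3·27 + 2·12) = (378, 366, 141)
w3 = Tw2 = (4554, 4368, 1758)
w4 = Tw3 = (54972, 52494, 21174)
The requested component of w4 is 21174.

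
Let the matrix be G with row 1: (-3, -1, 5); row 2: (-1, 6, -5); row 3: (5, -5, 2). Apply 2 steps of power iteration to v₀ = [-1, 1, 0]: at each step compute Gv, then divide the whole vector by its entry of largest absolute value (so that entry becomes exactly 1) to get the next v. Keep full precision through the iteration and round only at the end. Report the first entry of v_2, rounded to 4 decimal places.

Gv0 = (2.00000, 7.00000, -10.00000); divide by -10.00000 → v1 = (-0.20000, -0.70000, 1.00000)
Gv1 = (6.30000, -9.00000, 4.50000); divide by -9.00000 → v2 = (-0.70000, 1.00000, -0.50000)
Requested entry of v2: -63/90 = -0.7000

-0.7000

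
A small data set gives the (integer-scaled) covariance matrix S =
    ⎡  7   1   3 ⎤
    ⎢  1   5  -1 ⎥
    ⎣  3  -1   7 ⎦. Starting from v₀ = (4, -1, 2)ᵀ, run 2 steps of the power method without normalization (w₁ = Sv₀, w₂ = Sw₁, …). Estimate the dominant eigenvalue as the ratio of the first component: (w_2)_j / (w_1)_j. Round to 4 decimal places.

9.3636

w1 = Sv₀ = (33, -3, 27)
w2 = Sw1 = (309, -9, 291)
Ratio at component: 309 / 33 = 9.3636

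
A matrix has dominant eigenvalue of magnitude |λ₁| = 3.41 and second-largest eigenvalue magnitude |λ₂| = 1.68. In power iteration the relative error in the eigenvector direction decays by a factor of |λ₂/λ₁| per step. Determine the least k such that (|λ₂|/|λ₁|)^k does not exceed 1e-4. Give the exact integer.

|λ₂/λ₁| = 1.68/3.41 = 0.49267
Need k ≥ ln(1e-4) / ln(0.49267) = -9.2103 / -0.7079 ≈ 13.010
Smallest integer k satisfying the bound: 14

14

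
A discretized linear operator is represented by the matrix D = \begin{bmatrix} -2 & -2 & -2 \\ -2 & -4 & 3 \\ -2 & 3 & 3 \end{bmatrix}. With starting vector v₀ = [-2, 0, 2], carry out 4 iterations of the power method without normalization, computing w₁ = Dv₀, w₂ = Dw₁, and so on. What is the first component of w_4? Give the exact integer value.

w1 = Dv₀ = ((-2)·(-2) + (-2)·0 + (-2)·2; (-2)·(-2) + (-4)·0 + 3·2; (-2)·(-2) + 3·0 + 3·2) = (0, 10, 10)
w2 = Dw1 = ((-2)·0 + (-2)·10 + (-2)·10; (-2)·0 + (-4)·10 + 3·10; (-2)·0 + 3·10 + 3·10) = (-40, -10, 60)
w3 = Dw2 = (-20, 300, 230)
w4 = Dw3 = (-1020, -470, 1630)
The requested component of w4 is -1020.

-1020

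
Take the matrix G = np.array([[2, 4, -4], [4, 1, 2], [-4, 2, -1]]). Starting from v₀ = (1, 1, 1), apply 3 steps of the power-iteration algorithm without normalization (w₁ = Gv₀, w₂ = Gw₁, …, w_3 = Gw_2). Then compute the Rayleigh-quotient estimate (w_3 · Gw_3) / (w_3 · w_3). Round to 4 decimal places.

λ ≈ 2.0000

w1 = Gv₀ = (2·1 + 4·1 + (-4)·1; 4·1 + 1·1 + 2·1; (-4)·1 + 2·1 + (-1)·1) = (2, 7, -3)
w2 = Gw1 = (2·2 + 4·7 + (-4)·(-3); 4·2 + 1·7 + 2·(-3); (-4)·2 + 2·7 + (-1)·(-3)) = (44, 9, 9)
w3 = Gw2 = (88, 203, -167)
Gw3 = (1656, 221, 221)
w3·Gw3 = 88·1656 + 203·221 + (-167)·221 = 153684; w3·w3 = 88·88 + 203·203 + (-167)·(-167) = 76842
λ ≈ 153684/76842 = 2.0000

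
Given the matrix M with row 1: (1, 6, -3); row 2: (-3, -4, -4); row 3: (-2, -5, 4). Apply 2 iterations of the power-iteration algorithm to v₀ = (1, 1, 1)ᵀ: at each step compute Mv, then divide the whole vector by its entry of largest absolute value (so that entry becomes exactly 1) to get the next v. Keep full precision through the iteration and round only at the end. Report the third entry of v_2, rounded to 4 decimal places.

-0.6604

Mv0 = (4.00000, -11.00000, -3.00000); divide by -11.00000 → v1 = (-0.36364, 1.00000, 0.27273)
Mv1 = (4.81818, -4.00000, -3.18182); divide by 4.81818 → v2 = (1.00000, -0.83019, -0.66038)
Requested entry of v2: 35/-53 = -0.6604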